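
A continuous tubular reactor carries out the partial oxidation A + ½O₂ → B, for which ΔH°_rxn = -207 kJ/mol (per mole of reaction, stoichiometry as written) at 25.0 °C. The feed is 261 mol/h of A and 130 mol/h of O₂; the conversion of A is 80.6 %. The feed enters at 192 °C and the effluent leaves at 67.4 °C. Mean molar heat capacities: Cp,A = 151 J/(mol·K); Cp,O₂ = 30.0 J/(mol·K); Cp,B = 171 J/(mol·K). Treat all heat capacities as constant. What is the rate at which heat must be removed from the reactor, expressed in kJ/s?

Q_out = 13.6 kJ/s

Extent of reaction ξ = 0.806 × 261 = 210.37 mol/h
Reaction term: ξ·ΔH°_rxn = 210.37 × -207 = -43546 kJ/h
Sensible, feed 192→25 °C: -7232.9 kJ/h
Outlet flows (mol/h): A 50.634, O₂ 24.817, B 210.37
Sensible, products 25→67.4 °C: 1881 kJ/h
Q = ΔH = -48898 kJ/h = -13.583 kW
Heat removed = 13.583 kJ/s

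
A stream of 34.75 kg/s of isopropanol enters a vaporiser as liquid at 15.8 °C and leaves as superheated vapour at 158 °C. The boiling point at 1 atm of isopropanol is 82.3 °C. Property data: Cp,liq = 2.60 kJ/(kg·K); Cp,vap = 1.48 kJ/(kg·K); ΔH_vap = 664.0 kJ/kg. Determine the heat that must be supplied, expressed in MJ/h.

Q = 119000 MJ/h

liquid 15.8→82.3 °C: 172.9 kJ/kg
vaporisation at 82.3 °C: 664 kJ/kg
vapour 82.3→158 °C: 112.04 kJ/kg
Δh = 172.9 + 664 + 112.04 = 948.94 kJ/kg
Q = ṁ·Δh = 34.75 kg/s × 948.94 kJ/kg = 32976 kJ/s
|Q| = 32976 kW = 118710 MJ/h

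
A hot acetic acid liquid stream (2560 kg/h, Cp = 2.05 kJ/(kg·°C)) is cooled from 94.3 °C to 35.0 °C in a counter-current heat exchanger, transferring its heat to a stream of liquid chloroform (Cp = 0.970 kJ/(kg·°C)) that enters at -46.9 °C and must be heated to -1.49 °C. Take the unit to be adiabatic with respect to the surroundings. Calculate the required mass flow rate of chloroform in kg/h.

Heat released by hot stream: Q = 2560 × 2.05 × (94.3 − 35.0) = 311210 kJ/h
Energy balance on cold side (adiabatic exchanger): Q = ṁ_c·Cp_c·(T_c,out − T_c,in)
ṁ_c = 311210 / [0.970 × (-1.49 − -46.9)] = 7065.2 kg/h

ṁ_c = 7070 kg/h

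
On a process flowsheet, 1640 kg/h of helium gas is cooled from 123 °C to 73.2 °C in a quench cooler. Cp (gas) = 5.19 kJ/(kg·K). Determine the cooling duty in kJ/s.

Q = ṁ·Cp·ΔT = 1640 × 5.19 × (73.2 − 123) = -423880 kJ/h
Converting: 423880 / 3600 s = 117.74 kW

Q_c = 118 kJ/s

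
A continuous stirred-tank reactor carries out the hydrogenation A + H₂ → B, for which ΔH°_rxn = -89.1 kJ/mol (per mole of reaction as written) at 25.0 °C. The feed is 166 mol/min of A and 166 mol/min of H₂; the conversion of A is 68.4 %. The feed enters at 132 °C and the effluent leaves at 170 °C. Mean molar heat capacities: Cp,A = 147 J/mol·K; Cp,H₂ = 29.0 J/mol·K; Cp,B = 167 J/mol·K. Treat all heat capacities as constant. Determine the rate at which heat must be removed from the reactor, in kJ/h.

Q_out = 549000 kJ/h

Extent of reaction ξ = 0.684 × 166 = 113.54 mol/min
Reaction term: ξ·ΔH°_rxn = 113.54 × -89.1 = -10117 kJ/min
Sensible, feed 132→25 °C: -3126.1 kJ/min
Outlet flows (mol/min): A 52.456, H₂ 52.456, B 113.54
Sensible, products 25→170 °C: 4088.1 kJ/min
Q = ΔH = -9154.7 kJ/min = -152.58 kW
Heat removed = 549280 kJ/h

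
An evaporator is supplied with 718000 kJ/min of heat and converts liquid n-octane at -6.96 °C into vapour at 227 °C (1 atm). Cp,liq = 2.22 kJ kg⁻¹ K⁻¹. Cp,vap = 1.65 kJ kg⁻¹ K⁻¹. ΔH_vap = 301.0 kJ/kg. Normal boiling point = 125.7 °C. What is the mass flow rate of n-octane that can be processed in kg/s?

ṁ = 15.7 kg/s

Δh = 2.22×(125.7−-6.96) + 301.0 + 1.65×(227−125.7) = 762.65 kJ/kg
Q = 718000 kJ/min = 11967 kJ/s = 11967 kJ/s
ṁ = Q/Δh = 11967 / 762.65 = 15.691 kg/s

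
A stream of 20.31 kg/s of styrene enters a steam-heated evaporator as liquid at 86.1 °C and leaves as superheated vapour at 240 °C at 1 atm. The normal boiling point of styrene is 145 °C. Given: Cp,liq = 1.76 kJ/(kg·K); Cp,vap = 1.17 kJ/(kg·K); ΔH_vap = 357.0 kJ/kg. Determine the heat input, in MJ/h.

liquid 86.1→145 °C: 103.66 kJ/kg
vaporisation at 145 °C: 357 kJ/kg
vapour 145→240 °C: 111.15 kJ/kg
Δh = 103.66 + 357 + 111.15 = 571.81 kJ/kg
Q = ṁ·Δh = 20.31 kg/s × 571.81 kJ/kg = 11614 kJ/s
|Q| = 11614 kW = 41809 MJ/h

Q = 41800 MJ/h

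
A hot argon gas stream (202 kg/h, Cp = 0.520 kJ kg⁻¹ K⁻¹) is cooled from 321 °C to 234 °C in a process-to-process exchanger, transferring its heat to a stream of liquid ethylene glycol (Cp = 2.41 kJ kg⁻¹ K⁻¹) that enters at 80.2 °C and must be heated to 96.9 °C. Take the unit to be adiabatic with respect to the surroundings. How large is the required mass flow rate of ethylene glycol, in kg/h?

ṁ_c = 227 kg/h

Heat released by hot stream: Q = 202 × 0.520 × (321 − 234) = 9138.5 kJ/h
Energy balance on cold side (adiabatic exchanger): Q = ṁ_c·Cp_c·(T_c,out − T_c,in)
ṁ_c = 9138.5 / [2.41 × (96.9 − 80.2)] = 227.06 kg/h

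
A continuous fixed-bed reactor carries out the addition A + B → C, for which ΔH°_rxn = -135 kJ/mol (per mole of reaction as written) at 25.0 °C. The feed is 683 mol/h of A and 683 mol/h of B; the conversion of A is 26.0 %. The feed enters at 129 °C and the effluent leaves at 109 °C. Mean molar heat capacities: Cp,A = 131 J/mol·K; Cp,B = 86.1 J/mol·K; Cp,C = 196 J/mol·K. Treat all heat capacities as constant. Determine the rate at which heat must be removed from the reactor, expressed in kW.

Q_out = 7.57 kW

Extent of reaction ξ = 0.260 × 683 = 177.58 mol/h
Reaction term: ξ·ΔH°_rxn = 177.58 × -135 = -23973 kJ/h
Sensible, feed 129→25 °C: -15421 kJ/h
Outlet flows (mol/h): A 505.42, B 505.42, C 177.58
Sensible, products 25→109 °C: 12141 kJ/h
Q = ΔH = -27254 kJ/h = -7.5705 kW
Heat removed = 7.5705 kW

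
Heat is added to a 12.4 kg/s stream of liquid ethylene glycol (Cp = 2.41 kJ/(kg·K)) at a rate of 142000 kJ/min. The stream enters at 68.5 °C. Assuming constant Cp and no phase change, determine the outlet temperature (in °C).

T_out = 148 °C

Q = 142000 kJ/min = 2366.7 kJ/s
ΔT = Q/(ṁ·Cp) = 2366.7/(12.4×2.41) = 79.195 K
T_out = 68.5 + 79.195 = 147.7 °C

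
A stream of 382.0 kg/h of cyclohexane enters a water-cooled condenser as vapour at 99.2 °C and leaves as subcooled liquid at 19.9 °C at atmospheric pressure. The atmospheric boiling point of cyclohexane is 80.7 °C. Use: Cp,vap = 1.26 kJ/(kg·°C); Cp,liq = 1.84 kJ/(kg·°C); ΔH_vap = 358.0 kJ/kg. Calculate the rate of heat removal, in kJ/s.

vapour 99.2→80.7 °C: -23.31 kJ/kg
condensation at 80.7 °C: -358 kJ/kg
liquid 80.7→19.9 °C: -111.87 kJ/kg
Δh = -23.31 + -358 + -111.87 = -493.18 kJ/kg
Q = ṁ·Δh = 382.0 kg/h × -493.18 kJ/kg = -188400 kJ/h
|Q| = 52.332 kW

Q_c = 52.3 kJ/s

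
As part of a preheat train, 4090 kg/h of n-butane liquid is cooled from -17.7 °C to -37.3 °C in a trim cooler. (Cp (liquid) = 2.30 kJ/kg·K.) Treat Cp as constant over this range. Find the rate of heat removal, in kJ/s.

Q = ṁ·Cp·ΔT = 4090 × 2.30 × (-37.3 − -17.7) = -184380 kJ/h
Converting: 184380 / 3600 s = 51.216 kW

Q_c = 51.2 kJ/s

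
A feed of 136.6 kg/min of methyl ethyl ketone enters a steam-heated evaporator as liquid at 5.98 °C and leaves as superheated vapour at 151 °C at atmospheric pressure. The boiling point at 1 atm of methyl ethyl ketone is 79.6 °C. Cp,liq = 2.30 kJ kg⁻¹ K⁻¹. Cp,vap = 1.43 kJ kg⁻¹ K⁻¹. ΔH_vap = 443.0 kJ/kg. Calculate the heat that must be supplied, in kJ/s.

liquid 5.98→79.6 °C: 169.33 kJ/kg
vaporisation at 79.6 °C: 443 kJ/kg
vapour 79.6→151 °C: 102.1 kJ/kg
Δh = 169.33 + 443 + 102.1 = 714.43 kJ/kg
Q = ṁ·Δh = 136.6 kg/min × 714.43 kJ/kg = 97591 kJ/min
|Q| = 1626.5 kW

Q = 1630 kJ/s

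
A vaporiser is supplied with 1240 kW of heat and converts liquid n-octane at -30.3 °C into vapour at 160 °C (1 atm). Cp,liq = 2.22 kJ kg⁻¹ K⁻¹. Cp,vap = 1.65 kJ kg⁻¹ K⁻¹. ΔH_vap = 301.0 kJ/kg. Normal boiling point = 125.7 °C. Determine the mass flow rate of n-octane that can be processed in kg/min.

Δh = 2.22×(125.7−-30.3) + 301.0 + 1.65×(160−125.7) = 703.92 kJ/kg
Q = 1240 kW = 1240 kJ/s = 74400 kJ/min
ṁ = Q/Δh = 74400 / 703.92 = 105.69 kg/min

ṁ = 106 kg/min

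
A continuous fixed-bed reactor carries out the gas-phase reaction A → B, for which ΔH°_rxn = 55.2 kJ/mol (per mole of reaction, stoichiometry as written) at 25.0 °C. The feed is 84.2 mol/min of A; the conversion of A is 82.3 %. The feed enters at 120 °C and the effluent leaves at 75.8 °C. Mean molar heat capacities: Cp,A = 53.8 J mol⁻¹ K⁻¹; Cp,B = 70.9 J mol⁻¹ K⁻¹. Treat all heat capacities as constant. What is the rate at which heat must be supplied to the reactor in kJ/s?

Extent of reaction ξ = 0.823 × 84.2 = 69.297 mol/min
Reaction term: ξ·ΔH°_rxn = 69.297 × 55.2 = 3825.2 kJ/min
Sensible, feed 120→25 °C: -430.35 kJ/min
Outlet flows (mol/min): A 14.903, B 69.297
Sensible, products 25→75.8 °C: 290.32 kJ/min
Q = ΔH = 3685.1 kJ/min = 61.419 kW
Heat supplied = 61.419 kJ/s

Q_in = 61.4 kJ/s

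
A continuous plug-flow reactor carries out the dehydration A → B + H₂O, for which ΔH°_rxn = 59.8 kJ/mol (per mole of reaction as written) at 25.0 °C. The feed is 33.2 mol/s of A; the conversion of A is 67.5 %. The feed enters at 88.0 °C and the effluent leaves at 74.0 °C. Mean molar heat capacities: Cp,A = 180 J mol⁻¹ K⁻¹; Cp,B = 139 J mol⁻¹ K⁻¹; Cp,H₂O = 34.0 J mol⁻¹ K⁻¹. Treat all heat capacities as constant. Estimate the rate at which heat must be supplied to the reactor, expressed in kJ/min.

Extent of reaction ξ = 0.675 × 33.2 = 22.41 mol/s
Reaction term: ξ·ΔH°_rxn = 22.41 × 59.8 = 1340.1 kJ/s
Sensible, feed 88.0→25 °C: -376.49 kJ/s
Outlet flows (mol/s): A 10.79, B 22.41, H₂O 22.41
Sensible, products 25→74.0 °C: 285.14 kJ/s
Q = ΔH = 1248.8 kJ/s = 1248.8 kW
Heat supplied = 74926 kJ/min

Q_in = 74900 kJ/min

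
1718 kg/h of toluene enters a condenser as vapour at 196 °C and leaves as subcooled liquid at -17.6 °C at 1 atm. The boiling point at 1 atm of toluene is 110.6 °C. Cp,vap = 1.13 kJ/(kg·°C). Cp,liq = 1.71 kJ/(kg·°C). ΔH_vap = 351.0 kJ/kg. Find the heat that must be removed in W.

Q_c = 318000 W

vapour 196→110.6 °C: -96.502 kJ/kg
condensation at 110.6 °C: -351 kJ/kg
liquid 110.6→-17.6 °C: -219.22 kJ/kg
Δh = -96.502 + -351 + -219.22 = -666.72 kJ/kg
Q = ṁ·Δh = 1718 kg/h × -666.72 kJ/kg = -1.1454e+06 kJ/h
|Q| = 318.18 kW = 318180 W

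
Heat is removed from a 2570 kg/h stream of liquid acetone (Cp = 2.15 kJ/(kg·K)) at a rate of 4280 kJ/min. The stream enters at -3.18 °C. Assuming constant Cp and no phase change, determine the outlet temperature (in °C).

Q = 4280 kJ/min = 256800 kJ/h
ΔT = Q/(ṁ·Cp) = 256800/(2570×2.15) = 46.475 K
T_out = -3.18 − 46.475 = -49.655 °C

T_out = -49.7 °C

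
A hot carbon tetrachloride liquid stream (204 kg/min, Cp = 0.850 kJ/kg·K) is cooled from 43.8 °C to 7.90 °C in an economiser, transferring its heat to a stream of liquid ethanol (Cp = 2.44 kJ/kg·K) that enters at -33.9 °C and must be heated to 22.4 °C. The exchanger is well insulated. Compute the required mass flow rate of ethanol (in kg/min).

Heat released by hot stream: Q = 204 × 0.850 × (43.8 − 7.90) = 6225.1 kJ/min
Energy balance on cold side (adiabatic exchanger): Q = ṁ_c·Cp_c·(T_c,out − T_c,in)
ṁ_c = 6225.1 / [2.44 × (22.4 − -33.9)] = 45.315 kg/min

ṁ_c = 45.3 kg/min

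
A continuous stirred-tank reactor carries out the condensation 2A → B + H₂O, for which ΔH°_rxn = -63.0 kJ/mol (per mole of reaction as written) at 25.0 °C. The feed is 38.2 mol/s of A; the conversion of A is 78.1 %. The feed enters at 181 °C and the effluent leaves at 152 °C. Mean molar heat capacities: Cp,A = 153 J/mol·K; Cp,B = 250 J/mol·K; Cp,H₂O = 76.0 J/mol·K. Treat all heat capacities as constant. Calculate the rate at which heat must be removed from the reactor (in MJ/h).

Q_out = 3860 MJ/h

Extent of reaction ξ = 0.781 × 38.2 / 2 = 14.917 mol/s
Reaction term: ξ·ΔH°_rxn = 14.917 × -63.0 = -939.78 kJ/s
Sensible, feed 181→25 °C: -911.76 kJ/s
Outlet flows (mol/s): A 8.3658, B 14.917, H₂O 14.917
Sensible, products 25→152 °C: 780.15 kJ/s
Q = ΔH = -1071.4 kJ/s = -1071.4 kW
Heat removed = 3857 MJ/h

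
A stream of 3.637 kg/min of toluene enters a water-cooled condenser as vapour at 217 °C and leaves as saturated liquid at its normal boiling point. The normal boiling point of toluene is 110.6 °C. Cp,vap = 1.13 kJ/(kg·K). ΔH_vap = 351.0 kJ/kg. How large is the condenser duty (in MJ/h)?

vapour 217→110.6 °C: -120.23 kJ/kg
condensation at 110.6 °C: -351 kJ/kg
Δh = -120.23 + -351 = -471.23 kJ/kg
Q = ṁ·Δh = 3.637 kg/min × -471.23 kJ/kg = -1713.9 kJ/min
|Q| = 28.565 kW = 102.83 MJ/h

Q_c = 103 MJ/h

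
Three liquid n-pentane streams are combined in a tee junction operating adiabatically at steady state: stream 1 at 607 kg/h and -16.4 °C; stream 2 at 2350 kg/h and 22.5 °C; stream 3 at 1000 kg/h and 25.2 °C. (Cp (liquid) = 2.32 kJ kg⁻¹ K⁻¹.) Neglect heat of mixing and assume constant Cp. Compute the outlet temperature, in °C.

T_out = 17.2 °C

Adiabatic, steady state ⇒ Σ ṁᵢCp,ᵢ(T_out − Tᵢ) = 0
Σ ṁᵢCp,ᵢTᵢ = 607×2.32×-16.4 + 2350×2.32×22.5 + 1000×2.32×25.2 = 158040
Σ ṁᵢCp,ᵢ = 607×2.32 + 2350×2.32 + 1000×2.32 = 9180.2
T_out = 158040 / 9180.2 = 17.215 °C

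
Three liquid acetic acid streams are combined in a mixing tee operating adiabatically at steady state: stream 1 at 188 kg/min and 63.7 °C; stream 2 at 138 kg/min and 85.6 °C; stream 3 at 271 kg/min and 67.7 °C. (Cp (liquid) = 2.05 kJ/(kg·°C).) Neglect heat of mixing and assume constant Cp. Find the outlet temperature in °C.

Energy balance with Q = 0: Σ ṁᵢCp,ᵢ(T_out − Tᵢ) = 0
T_out = Σ ṁᵢCp,ᵢTᵢ / Σ ṁᵢCp,ᵢ
      = 86377 / 1223.8 = 70.578 °C

T_out = 70.6 °C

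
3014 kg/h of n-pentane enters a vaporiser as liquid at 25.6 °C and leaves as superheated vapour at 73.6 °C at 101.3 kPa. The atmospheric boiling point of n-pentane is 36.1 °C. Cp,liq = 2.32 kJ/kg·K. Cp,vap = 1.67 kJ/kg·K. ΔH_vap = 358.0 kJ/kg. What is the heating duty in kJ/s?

liquid 25.6→36.1 °C: 24.36 kJ/kg
vaporisation at 36.1 °C: 358 kJ/kg
vapour 36.1→73.6 °C: 62.625 kJ/kg
Δh = 24.36 + 358 + 62.625 = 444.99 kJ/kg
Q = ṁ·Δh = 3014 kg/h × 444.99 kJ/kg = 1.3412e+06 kJ/h
|Q| = 372.55 kW

Q = 373 kJ/s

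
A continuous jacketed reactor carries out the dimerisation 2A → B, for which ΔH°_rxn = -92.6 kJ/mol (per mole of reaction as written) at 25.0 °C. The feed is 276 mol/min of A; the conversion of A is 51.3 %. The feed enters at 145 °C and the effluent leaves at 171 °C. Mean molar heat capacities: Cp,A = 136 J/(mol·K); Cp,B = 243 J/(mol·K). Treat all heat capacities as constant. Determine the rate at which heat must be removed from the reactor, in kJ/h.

Extent of reaction ξ = 0.513 × 276 / 2 = 70.794 mol/min
Reaction term: ξ·ΔH°_rxn = 70.794 × -92.6 = -6555.5 kJ/min
Sensible, feed 145→25 °C: -4504.3 kJ/min
Outlet flows (mol/min): A 134.41, B 70.794
Sensible, products 25→171 °C: 5180.5 kJ/min
Q = ΔH = -5879.3 kJ/min = -97.989 kW
Heat removed = 352760 kJ/h

Q_out = 353000 kJ/h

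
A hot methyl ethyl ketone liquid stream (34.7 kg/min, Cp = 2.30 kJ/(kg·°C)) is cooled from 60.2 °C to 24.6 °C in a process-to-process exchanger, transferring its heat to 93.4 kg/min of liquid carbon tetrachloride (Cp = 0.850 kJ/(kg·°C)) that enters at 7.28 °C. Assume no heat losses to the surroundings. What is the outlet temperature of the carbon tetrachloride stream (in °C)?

T_c,out = 43.1 °C

Heat released by hot stream: Q = 34.7 × 2.30 × (60.2 − 24.6) = 2841.2 kJ/min
Energy balance on cold side (adiabatic exchanger): Q = ṁ_c·Cp_c·(T_c,out − T_c,in)
T_c,out = 7.28 + 2841.2/(93.4 × 0.850) = 43.068 °C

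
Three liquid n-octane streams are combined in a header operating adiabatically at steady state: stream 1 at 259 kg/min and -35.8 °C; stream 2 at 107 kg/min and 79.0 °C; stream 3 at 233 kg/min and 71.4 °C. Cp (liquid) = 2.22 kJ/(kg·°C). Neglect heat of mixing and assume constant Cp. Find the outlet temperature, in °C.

No heat crosses the boundary, so H_out = H_in.
T_out = Σ ṁᵢCp,ᵢTᵢ / Σ ṁᵢCp,ᵢ
      = 35114 / 1329.8 = 26.406 °C

T_out = 26.4 °C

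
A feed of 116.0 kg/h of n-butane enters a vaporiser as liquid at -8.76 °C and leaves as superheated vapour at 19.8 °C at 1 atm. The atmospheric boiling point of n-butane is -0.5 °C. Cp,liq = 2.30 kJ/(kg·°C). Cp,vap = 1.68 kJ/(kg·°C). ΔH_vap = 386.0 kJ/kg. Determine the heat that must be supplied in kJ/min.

Q = 849 kJ/min

liquid -8.76→-0.5 °C: 18.998 kJ/kg
vaporisation at -0.5 °C: 386 kJ/kg
vapour -0.5→19.8 °C: 34.104 kJ/kg
Δh = 18.998 + 386 + 34.104 = 439.1 kJ/kg
Q = ṁ·Δh = 116.0 kg/h × 439.1 kJ/kg = 50936 kJ/h
|Q| = 14.149 kW = 848.93 kJ/min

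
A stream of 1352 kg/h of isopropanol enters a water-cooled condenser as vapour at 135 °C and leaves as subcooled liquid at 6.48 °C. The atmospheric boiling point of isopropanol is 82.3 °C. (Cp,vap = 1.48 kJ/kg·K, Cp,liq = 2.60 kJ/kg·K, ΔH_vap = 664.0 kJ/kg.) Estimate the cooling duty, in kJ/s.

Q_c = 353 kJ/s

vapour 135→82.3 °C: -77.996 kJ/kg
condensation at 82.3 °C: -664 kJ/kg
liquid 82.3→6.48 °C: -197.13 kJ/kg
Δh = -77.996 + -664 + -197.13 = -939.13 kJ/kg
Q = ṁ·Δh = 1352 kg/h × -939.13 kJ/kg = -1.2697e+06 kJ/h
|Q| = 352.69 kW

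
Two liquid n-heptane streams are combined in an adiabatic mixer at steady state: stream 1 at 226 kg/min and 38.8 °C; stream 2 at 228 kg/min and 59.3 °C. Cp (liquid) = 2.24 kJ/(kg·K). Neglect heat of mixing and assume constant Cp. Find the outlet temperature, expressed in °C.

Energy balance with Q = 0: Σ ṁᵢCp,ᵢ(T_out − Tᵢ) = 0
Σ ṁᵢCp,ᵢTᵢ = 226×2.24×38.8 + 228×2.24×59.3 = 49928
Σ ṁᵢCp,ᵢ = 226×2.24 + 228×2.24 = 1017
T_out = 49928 / 1017 = 49.095 °C

T_out = 49.1 °C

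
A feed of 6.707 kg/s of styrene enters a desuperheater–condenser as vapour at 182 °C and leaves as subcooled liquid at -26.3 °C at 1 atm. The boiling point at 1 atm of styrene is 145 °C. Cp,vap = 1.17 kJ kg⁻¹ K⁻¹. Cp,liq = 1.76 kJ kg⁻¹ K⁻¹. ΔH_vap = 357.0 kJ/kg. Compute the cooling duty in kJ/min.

vapour 182→145 °C: -43.29 kJ/kg
condensation at 145 °C: -357 kJ/kg
liquid 145→-26.3 °C: -301.49 kJ/kg
Δh = -43.29 + -357 + -301.49 = -701.78 kJ/kg
Q = ṁ·Δh = 6.707 kg/s × -701.78 kJ/kg = -4706.8 kJ/s
|Q| = 4706.8 kW = 282410 kJ/min

Q_c = 282000 kJ/min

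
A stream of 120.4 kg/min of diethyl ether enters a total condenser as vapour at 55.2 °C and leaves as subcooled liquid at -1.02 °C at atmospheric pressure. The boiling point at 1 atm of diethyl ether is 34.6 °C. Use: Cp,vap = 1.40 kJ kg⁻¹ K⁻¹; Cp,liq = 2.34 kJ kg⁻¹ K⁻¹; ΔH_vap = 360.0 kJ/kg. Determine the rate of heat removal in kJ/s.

Q_c = 948 kJ/s

vapour 55.2→34.6 °C: -28.84 kJ/kg
condensation at 34.6 °C: -360 kJ/kg
liquid 34.6→-1.02 °C: -83.351 kJ/kg
Δh = -28.84 + -360 + -83.351 = -472.19 kJ/kg
Q = ṁ·Δh = 120.4 kg/min × -472.19 kJ/kg = -56852 kJ/min
|Q| = 947.53 kW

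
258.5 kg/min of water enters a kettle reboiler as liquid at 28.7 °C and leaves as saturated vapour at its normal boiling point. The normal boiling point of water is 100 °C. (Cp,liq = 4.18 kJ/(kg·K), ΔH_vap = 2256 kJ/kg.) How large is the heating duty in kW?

liquid 28.7→100 °C: 298.03 kJ/kg
vaporisation at 100 °C: 2256 kJ/kg
Δh = 298.03 + 2256 = 2554 kJ/kg
Q = ṁ·Δh = 258.5 kg/min × 2554 kJ/kg = 660220 kJ/min
|Q| = 11004 kW

Q = 11000 kW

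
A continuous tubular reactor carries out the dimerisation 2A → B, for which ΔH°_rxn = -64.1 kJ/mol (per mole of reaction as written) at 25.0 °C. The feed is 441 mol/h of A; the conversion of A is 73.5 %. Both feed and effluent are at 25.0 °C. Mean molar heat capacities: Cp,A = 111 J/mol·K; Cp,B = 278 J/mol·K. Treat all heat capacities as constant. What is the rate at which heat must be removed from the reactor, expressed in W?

Q_out = 2890 W

Extent of reaction ξ = 0.735 × 441 / 2 = 162.07 mol/h
Reaction term: ξ·ΔH°_rxn = 162.07 × -64.1 = -10389 kJ/h
Q = ΔH = -10389 kJ/h = -2.8857 kW
Heat removed = 2885.7 W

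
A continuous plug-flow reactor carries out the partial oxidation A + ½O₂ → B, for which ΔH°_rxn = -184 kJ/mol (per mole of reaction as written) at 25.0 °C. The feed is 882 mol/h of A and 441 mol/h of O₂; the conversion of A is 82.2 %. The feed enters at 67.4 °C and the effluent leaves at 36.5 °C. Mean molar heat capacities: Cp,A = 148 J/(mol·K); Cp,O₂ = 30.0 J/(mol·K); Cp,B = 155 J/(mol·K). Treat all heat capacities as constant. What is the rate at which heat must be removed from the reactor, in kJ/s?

Extent of reaction ξ = 0.822 × 882 = 725 mol/h
Reaction term: ξ·ΔH°_rxn = 725 × -184 = -133400 kJ/h
Sensible, feed 67.4→25 °C: -6095.7 kJ/h
Outlet flows (mol/h): A 157, O₂ 78.498, B 725
Sensible, products 25→36.5 °C: 1586.6 kJ/h
Q = ΔH = -137910 kJ/h = -38.308 kW
Heat removed = 38.308 kJ/s

Q_out = 38.3 kJ/s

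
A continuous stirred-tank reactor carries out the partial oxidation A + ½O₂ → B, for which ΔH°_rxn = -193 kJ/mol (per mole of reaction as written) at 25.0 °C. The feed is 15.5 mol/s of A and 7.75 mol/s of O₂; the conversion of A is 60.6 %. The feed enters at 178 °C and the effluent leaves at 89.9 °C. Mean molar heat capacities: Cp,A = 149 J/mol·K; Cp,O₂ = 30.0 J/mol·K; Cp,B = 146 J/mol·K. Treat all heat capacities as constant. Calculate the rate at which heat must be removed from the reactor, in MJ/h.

Q_out = 7370 MJ/h

Extent of reaction ξ = 0.606 × 15.5 = 9.393 mol/s
Reaction term: ξ·ΔH°_rxn = 9.393 × -193 = -1812.8 kJ/s
Sensible, feed 178→25 °C: -388.93 kJ/s
Outlet flows (mol/s): A 6.107, O₂ 3.0535, B 9.393
Sensible, products 25→89.9 °C: 154 kJ/s
Q = ΔH = -2047.8 kJ/s = -2047.8 kW
Heat removed = 7372 MJ/h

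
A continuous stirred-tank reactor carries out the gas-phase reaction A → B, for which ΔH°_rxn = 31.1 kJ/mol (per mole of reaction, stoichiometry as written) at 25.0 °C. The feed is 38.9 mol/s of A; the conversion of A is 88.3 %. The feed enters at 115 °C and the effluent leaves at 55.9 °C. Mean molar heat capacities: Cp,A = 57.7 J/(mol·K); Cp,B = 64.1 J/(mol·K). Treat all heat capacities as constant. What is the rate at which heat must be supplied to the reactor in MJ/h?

Q_in = 3390 MJ/h

Extent of reaction ξ = 0.883 × 38.9 = 34.349 mol/s
Reaction term: ξ·ΔH°_rxn = 34.349 × 31.1 = 1068.2 kJ/s
Sensible, feed 115→25 °C: -202.01 kJ/s
Outlet flows (mol/s): A 4.5513, B 34.349
Sensible, products 25→55.9 °C: 76.149 kJ/s
Q = ΔH = 942.39 kJ/s = 942.39 kW
Heat supplied = 3392.6 MJ/h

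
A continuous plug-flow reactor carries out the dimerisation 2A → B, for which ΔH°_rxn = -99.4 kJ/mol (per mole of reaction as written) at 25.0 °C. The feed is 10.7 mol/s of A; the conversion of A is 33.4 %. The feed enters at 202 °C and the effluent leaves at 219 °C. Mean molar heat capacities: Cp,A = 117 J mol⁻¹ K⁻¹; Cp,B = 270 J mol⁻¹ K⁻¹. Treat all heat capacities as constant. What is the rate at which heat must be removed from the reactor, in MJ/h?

Extent of reaction ξ = 0.334 × 10.7 / 2 = 1.7869 mol/s
Reaction term: ξ·ΔH°_rxn = 1.7869 × -99.4 = -177.62 kJ/s
Sensible, feed 202→25 °C: -221.59 kJ/s
Outlet flows (mol/s): A 7.1262, B 1.7869
Sensible, products 25→219 °C: 255.35 kJ/s
Q = ΔH = -143.86 kJ/s = -143.86 kW
Heat removed = 517.88 MJ/h

Q_out = 518 MJ/h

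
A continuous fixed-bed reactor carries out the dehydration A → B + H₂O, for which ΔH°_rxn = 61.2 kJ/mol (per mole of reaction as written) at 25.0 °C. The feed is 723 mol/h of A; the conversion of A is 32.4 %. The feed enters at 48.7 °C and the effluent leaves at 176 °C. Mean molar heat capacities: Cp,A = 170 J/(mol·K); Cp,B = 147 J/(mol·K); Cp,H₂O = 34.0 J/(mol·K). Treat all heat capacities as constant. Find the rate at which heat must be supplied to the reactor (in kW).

Extent of reaction ξ = 0.324 × 723 = 234.25 mol/h
Reaction term: ξ·ΔH°_rxn = 234.25 × 61.2 = 14336 kJ/h
Sensible, feed 48.7→25 °C: -2913 kJ/h
Outlet flows (mol/h): A 488.75, B 234.25, H₂O 234.25
Sensible, products 25→176 °C: 18949 kJ/h
Q = ΔH = 30372 kJ/h = 8.4366 kW
Heat supplied = 8.4366 kW

Q_in = 8.44 kW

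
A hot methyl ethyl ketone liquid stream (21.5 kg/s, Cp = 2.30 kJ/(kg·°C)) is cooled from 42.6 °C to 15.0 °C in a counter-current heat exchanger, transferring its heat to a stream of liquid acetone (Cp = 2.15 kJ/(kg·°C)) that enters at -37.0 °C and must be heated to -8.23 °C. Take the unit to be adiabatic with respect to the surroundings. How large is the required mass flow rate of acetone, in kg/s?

Heat released by hot stream: Q = 21.5 × 2.30 × (42.6 − 15.0) = 1364.8 kJ/s
Energy balance on cold side (adiabatic exchanger): Q = ṁ_c·Cp_c·(T_c,out − T_c,in)
ṁ_c = 1364.8 / [2.15 × (-8.23 − -37.0)] = 22.065 kg/s

ṁ_c = 22.1 kg/s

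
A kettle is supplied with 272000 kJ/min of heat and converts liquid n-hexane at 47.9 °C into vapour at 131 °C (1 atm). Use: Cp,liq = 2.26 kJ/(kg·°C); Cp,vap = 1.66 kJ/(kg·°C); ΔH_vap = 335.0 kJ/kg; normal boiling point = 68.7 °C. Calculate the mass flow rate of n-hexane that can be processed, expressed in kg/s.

ṁ = 9.34 kg/s

Δh = 2.26×(68.7−47.9) + 335.0 + 1.66×(131−68.7) = 485.43 kJ/kg
Q = 272000 kJ/min = 4533.3 kJ/s = 4533.3 kJ/s
ṁ = Q/Δh = 4533.3 / 485.43 = 9.3389 kg/s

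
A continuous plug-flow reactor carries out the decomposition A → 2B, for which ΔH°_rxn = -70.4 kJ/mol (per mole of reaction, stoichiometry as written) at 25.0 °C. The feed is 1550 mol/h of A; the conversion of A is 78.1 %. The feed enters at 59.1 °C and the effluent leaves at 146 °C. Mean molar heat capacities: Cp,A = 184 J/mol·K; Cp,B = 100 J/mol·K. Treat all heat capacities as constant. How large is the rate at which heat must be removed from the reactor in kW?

Extent of reaction ξ = 0.781 × 1550 = 1210.5 mol/h
Reaction term: ξ·ΔH°_rxn = 1210.5 × -70.4 = -85223 kJ/h
Sensible, feed 59.1→25 °C: -9725.3 kJ/h
Outlet flows (mol/h): A 339.45, B 2421.1
Sensible, products 25→146 °C: 36853 kJ/h
Q = ΔH = -58095 kJ/h = -16.138 kW
Heat removed = 16.138 kW

Q_out = 16.1 kW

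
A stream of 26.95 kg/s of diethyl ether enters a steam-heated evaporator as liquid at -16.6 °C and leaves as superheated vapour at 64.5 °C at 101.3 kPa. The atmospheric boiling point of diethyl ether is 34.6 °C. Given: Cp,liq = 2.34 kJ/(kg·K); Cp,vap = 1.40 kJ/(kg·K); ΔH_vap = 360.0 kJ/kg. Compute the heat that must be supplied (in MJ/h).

Q = 50600 MJ/h

liquid -16.6→34.6 °C: 119.81 kJ/kg
vaporisation at 34.6 °C: 360 kJ/kg
vapour 34.6→64.5 °C: 41.86 kJ/kg
Δh = 119.81 + 360 + 41.86 = 521.67 kJ/kg
Q = ṁ·Δh = 26.95 kg/s × 521.67 kJ/kg = 14059 kJ/s
|Q| = 14059 kW = 50612 MJ/h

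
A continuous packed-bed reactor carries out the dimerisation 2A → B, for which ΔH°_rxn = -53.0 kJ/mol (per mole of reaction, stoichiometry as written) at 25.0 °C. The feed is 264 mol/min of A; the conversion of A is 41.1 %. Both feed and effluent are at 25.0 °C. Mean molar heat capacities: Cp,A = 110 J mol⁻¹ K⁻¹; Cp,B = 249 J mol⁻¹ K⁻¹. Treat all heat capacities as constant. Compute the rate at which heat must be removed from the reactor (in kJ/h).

Q_out = 173000 kJ/h

Extent of reaction ξ = 0.411 × 264 / 2 = 54.252 mol/min
Reaction term: ξ·ΔH°_rxn = 54.252 × -53.0 = -2875.4 kJ/min
Q = ΔH = -2875.4 kJ/min = -47.923 kW
Heat removed = 172520 kJ/h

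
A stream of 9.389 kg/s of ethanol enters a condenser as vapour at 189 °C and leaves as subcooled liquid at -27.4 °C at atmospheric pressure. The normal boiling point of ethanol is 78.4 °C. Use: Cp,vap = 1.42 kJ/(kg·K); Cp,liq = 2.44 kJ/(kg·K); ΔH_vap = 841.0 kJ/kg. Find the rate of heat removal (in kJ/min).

Q_c = 708000 kJ/min

vapour 189→78.4 °C: -157.05 kJ/kg
condensation at 78.4 °C: -841 kJ/kg
liquid 78.4→-27.4 °C: -258.15 kJ/kg
Δh = -157.05 + -841 + -258.15 = -1256.2 kJ/kg
Q = ṁ·Δh = 9.389 kg/s × -1256.2 kJ/kg = -11794 kJ/s
|Q| = 11794 kW = 707670 kJ/min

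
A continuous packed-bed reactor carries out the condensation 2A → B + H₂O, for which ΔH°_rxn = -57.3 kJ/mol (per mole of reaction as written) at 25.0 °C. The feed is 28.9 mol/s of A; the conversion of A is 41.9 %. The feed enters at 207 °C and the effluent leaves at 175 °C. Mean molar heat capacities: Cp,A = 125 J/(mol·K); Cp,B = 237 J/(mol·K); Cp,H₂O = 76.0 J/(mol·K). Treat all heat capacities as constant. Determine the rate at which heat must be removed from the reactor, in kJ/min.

Q_out = 24300 kJ/min

Extent of reaction ξ = 0.419 × 28.9 / 2 = 6.0545 mol/s
Reaction term: ξ·ΔH°_rxn = 6.0545 × -57.3 = -346.93 kJ/s
Sensible, feed 207→25 °C: -657.48 kJ/s
Outlet flows (mol/s): A 16.791, B 6.0545, H₂O 6.0545
Sensible, products 25→175 °C: 599.09 kJ/s
Q = ΔH = -405.31 kJ/s = -405.31 kW
Heat removed = 24319 kJ/min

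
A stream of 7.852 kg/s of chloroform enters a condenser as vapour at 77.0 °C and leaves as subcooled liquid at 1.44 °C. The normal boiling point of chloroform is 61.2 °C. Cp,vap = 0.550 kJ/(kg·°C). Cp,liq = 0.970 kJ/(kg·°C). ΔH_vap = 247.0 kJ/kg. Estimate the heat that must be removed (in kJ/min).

Q_c = 148000 kJ/min

vapour 77.0→61.2 °C: -8.69 kJ/kg
condensation at 61.2 °C: -247 kJ/kg
liquid 61.2→1.44 °C: -57.967 kJ/kg
Δh = -8.69 + -247 + -57.967 = -313.66 kJ/kg
Q = ṁ·Δh = 7.852 kg/s × -313.66 kJ/kg = -2462.8 kJ/s
|Q| = 2462.8 kW = 147770 kJ/min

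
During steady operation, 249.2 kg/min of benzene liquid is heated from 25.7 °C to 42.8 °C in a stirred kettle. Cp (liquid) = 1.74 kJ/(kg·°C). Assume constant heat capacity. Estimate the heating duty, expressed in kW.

Q = ṁ·Cp·ΔT = 249.2 × 1.74 × (42.8 − 25.7) = 7414.7 kJ/min
Converting: 7414.7 / 60 s = 123.58 kW

Q = 124 kW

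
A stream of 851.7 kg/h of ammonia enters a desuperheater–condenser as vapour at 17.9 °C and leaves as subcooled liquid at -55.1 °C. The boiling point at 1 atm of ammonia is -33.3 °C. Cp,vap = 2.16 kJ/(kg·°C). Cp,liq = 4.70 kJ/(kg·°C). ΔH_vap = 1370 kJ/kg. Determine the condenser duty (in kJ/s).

Q_c = 375 kJ/s

vapour 17.9→-33.3 °C: -110.59 kJ/kg
condensation at -33.3 °C: -1370 kJ/kg
liquid -33.3→-55.1 °C: -102.46 kJ/kg
Δh = -110.59 + -1370 + -102.46 = -1583.1 kJ/kg
Q = ṁ·Δh = 851.7 kg/h × -1583.1 kJ/kg = -1.3483e+06 kJ/h
|Q| = 374.52 kW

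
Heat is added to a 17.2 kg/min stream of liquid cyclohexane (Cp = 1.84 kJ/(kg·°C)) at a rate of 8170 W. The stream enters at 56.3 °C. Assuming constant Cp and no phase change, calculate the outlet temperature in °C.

Q = 8170 W = 490.2 kJ/min
ΔT = Q/(ṁ·Cp) = 490.2/(17.2×1.84) = 15.489 K
T_out = 56.3 + 15.489 = 71.789 °C

T_out = 71.8 °C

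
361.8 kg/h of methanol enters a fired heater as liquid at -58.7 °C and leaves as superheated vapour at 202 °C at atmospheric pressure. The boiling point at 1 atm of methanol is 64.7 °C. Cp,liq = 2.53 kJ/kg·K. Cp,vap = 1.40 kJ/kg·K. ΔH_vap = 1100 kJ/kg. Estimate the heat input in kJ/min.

Q = 9670 kJ/min

liquid -58.7→64.7 °C: 312.2 kJ/kg
vaporisation at 64.7 °C: 1100 kJ/kg
vapour 64.7→202 °C: 192.22 kJ/kg
Δh = 312.2 + 1100 + 192.22 = 1604.4 kJ/kg
Q = ṁ·Δh = 361.8 kg/h × 1604.4 kJ/kg = 580480 kJ/h
|Q| = 161.24 kW = 9674.7 kJ/min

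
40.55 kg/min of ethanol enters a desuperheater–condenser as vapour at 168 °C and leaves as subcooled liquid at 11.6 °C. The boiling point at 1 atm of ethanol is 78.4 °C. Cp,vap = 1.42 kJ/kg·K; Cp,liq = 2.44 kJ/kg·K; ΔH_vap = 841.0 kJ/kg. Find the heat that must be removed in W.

Q_c = 765000 W

vapour 168→78.4 °C: -127.23 kJ/kg
condensation at 78.4 °C: -841 kJ/kg
liquid 78.4→11.6 °C: -162.99 kJ/kg
Δh = -127.23 + -841 + -162.99 = -1131.2 kJ/kg
Q = ṁ·Δh = 40.55 kg/min × -1131.2 kJ/kg = -45871 kJ/min
|Q| = 764.52 kW = 764520 W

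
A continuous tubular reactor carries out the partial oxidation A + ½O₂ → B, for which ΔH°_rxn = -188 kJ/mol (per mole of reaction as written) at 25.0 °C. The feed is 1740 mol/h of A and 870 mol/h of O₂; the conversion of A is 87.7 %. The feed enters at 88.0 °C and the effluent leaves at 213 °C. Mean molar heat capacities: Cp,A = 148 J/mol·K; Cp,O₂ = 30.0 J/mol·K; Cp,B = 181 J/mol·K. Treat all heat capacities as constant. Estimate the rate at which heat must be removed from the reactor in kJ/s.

Extent of reaction ξ = 0.877 × 1740 = 1526 mol/h
Reaction term: ξ·ΔH°_rxn = 1526 × -188 = -286880 kJ/h
Sensible, feed 88.0→25 °C: -17868 kJ/h
Outlet flows (mol/h): A 214.02, O₂ 107.01, B 1526
Sensible, products 25→213 °C: 58484 kJ/h
Q = ΔH = -246270 kJ/h = -68.408 kW
Heat removed = 68.408 kJ/s

Q_out = 68.4 kJ/s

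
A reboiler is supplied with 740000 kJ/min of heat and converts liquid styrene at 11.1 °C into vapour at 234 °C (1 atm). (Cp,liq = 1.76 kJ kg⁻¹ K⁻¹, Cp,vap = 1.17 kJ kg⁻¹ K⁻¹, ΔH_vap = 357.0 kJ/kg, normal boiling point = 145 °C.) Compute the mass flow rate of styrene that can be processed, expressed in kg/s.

ṁ = 17.7 kg/s

Δh = 1.76×(145−11.1) + 357.0 + 1.17×(234−145) = 696.79 kJ/kg
Q = 740000 kJ/min = 12333 kJ/s = 12333 kJ/s
ṁ = Q/Δh = 12333 / 696.79 = 17.7 kg/s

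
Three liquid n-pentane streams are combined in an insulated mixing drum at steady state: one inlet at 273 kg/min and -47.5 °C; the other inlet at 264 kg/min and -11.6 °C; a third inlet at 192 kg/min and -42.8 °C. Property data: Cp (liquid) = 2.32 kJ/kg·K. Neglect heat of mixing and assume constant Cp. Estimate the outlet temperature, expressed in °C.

T_out = -33.3 °C

No heat crosses the boundary, so H_out = H_in.
T_out = Σ ṁᵢCp,ᵢTᵢ / Σ ṁᵢCp,ᵢ
      = -56254 / 1691.3 = -33.261 °C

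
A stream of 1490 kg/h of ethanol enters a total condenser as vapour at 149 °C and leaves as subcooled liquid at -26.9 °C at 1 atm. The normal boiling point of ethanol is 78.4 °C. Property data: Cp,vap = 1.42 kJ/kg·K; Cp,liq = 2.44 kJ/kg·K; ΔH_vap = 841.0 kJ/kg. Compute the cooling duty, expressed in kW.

Q_c = 496 kW

vapour 149→78.4 °C: -100.25 kJ/kg
condensation at 78.4 °C: -841 kJ/kg
liquid 78.4→-26.9 °C: -256.93 kJ/kg
Δh = -100.25 + -841 + -256.93 = -1198.2 kJ/kg
Q = ṁ·Δh = 1490 kg/h × -1198.2 kJ/kg = -1.7853e+06 kJ/h
|Q| = 495.92 kW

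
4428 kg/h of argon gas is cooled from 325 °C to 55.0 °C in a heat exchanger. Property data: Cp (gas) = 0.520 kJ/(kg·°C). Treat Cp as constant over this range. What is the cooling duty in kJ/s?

Q_c = 173 kJ/s

Q = ṁ·Cp·ΔT = 4428 × 0.520 × (55.0 − 325) = -621690 kJ/h
Converting: 621690 / 3600 s = 172.69 kW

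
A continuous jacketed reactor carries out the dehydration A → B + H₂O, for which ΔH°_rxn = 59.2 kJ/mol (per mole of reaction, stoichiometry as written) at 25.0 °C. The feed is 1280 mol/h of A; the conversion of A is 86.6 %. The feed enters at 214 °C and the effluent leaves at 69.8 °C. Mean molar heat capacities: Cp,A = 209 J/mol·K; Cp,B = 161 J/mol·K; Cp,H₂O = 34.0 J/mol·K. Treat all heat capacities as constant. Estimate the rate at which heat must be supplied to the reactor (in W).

Q_in = 7320 W

Extent of reaction ξ = 0.866 × 1280 = 1108.5 mol/h
Reaction term: ξ·ΔH°_rxn = 1108.5 × 59.2 = 65622 kJ/h
Sensible, feed 214→25 °C: -50561 kJ/h
Outlet flows (mol/h): A 171.52, B 1108.5, H₂O 1108.5
Sensible, products 25→69.8 °C: 11290 kJ/h
Q = ΔH = 26350 kJ/h = 7.3196 kW
Heat supplied = 7319.6 W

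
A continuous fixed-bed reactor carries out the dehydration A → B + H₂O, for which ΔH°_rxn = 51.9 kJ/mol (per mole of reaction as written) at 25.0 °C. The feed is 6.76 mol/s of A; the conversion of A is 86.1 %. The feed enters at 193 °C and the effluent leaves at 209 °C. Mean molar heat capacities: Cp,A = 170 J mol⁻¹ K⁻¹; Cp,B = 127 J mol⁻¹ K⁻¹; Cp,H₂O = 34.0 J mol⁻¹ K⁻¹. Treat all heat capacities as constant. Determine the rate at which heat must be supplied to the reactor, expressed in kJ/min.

Extent of reaction ξ = 0.861 × 6.76 = 5.8204 mol/s
Reaction term: ξ·ΔH°_rxn = 5.8204 × 51.9 = 302.08 kJ/s
Sensible, feed 193→25 °C: -193.07 kJ/s
Outlet flows (mol/s): A 0.93964, B 5.8204, H₂O 5.8204
Sensible, products 25→209 °C: 201.81 kJ/s
Q = ΔH = 310.83 kJ/s = 310.83 kW
Heat supplied = 18650 kJ/min

Q_in = 18600 kJ/min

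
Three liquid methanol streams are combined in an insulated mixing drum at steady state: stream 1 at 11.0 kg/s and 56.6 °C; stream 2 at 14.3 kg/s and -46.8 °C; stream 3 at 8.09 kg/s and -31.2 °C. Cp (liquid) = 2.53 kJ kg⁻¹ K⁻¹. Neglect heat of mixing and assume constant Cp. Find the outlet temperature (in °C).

Energy balance with Q = 0: Σ ṁᵢCp,ᵢ(T_out − Tᵢ) = 0
T_out = Σ ṁᵢCp,ᵢTᵢ / Σ ṁᵢCp,ᵢ
      = -756.59 / 84.477 = -8.9562 °C

T_out = -8.96 °C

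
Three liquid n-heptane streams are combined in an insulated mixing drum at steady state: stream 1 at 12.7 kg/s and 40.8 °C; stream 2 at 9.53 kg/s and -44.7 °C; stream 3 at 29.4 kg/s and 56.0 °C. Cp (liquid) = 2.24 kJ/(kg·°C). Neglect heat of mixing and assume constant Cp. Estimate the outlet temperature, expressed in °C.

No heat crosses the boundary, so H_out = H_in.
Σ ṁᵢCp,ᵢTᵢ = 12.7×2.24×40.8 + 9.53×2.24×-44.7 + 29.4×2.24×56.0 = 3894.4
Σ ṁᵢCp,ᵢ = 12.7×2.24 + 9.53×2.24 + 29.4×2.24 = 115.65
T_out = 3894.4 / 115.65 = 33.674 °C

T_out = 33.7 °C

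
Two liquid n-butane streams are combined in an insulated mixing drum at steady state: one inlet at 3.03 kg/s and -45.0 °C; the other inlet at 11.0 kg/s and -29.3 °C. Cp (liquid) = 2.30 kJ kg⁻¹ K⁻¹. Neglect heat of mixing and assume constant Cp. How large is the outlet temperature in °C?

Adiabatic, steady state ⇒ Σ ṁᵢCp,ᵢ(T_out − Tᵢ) = 0
T_out = Σ ṁᵢCp,ᵢTᵢ / Σ ṁᵢCp,ᵢ
      = -1054.9 / 32.269 = -32.691 °C

T_out = -32.7 °C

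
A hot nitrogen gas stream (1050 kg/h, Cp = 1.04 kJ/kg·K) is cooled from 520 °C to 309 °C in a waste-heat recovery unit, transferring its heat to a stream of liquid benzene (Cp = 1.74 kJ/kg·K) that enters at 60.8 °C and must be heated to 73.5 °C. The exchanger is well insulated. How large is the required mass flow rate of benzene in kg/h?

ṁ_c = 10400 kg/h

Heat released by hot stream: Q = 1050 × 1.04 × (520 − 309) = 230410 kJ/h
Energy balance on cold side (adiabatic exchanger): Q = ṁ_c·Cp_c·(T_c,out − T_c,in)
ṁ_c = 230410 / [1.74 × (73.5 − 60.8)] = 10427 kg/h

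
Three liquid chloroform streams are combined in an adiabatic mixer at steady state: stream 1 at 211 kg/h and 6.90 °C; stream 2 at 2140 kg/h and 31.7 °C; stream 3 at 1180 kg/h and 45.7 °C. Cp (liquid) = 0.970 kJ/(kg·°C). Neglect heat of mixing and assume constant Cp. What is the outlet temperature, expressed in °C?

Energy balance with Q = 0: Σ ṁᵢCp,ᵢ(T_out − Tᵢ) = 0
T_out = Σ ṁᵢCp,ᵢTᵢ / Σ ṁᵢCp,ᵢ
      = 119520 / 3425.1 = 34.897 °C

T_out = 34.9 °C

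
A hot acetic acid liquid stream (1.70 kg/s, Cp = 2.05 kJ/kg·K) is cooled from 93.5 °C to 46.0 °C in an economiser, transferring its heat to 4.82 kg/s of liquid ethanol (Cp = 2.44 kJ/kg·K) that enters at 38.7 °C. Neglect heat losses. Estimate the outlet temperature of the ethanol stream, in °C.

T_c,out = 52.8 °C

Heat released by hot stream: Q = 1.70 × 2.05 × (93.5 − 46.0) = 165.54 kJ/s
Energy balance on cold side (adiabatic exchanger): Q = ṁ_c·Cp_c·(T_c,out − T_c,in)
T_c,out = 38.7 + 165.54/(4.82 × 2.44) = 52.775 °C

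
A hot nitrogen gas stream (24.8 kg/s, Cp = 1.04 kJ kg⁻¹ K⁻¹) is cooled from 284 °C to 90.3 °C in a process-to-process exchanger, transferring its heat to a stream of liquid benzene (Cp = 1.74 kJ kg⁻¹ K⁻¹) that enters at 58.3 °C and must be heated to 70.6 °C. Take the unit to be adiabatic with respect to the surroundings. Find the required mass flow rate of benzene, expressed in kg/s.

ṁ_c = 233 kg/s

Heat released by hot stream: Q = 24.8 × 1.04 × (284 − 90.3) = 4995.9 kJ/s
Energy balance on cold side (adiabatic exchanger): Q = ṁ_c·Cp_c·(T_c,out − T_c,in)
ṁ_c = 4995.9 / [1.74 × (70.6 − 58.3)] = 233.43 kg/s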